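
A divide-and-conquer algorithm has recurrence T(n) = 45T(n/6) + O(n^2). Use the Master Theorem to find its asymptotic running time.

Master Theorem for T(n) = 45T(n/6) + O(n^2):

a = 45, b = 6, c = 2
log_b(a) = log_6(45) = 2.1245

Case 1: c = 2 < log_6(45) = 2.1245
T(n) = O(n^(log_6 45))

For T(n) = 45T(n/6) + O(n^2): log_6(45) = 2.1245. This is Case 1 of the Master Theorem (c < log_b(a), work dominated by leaves), giving O(n^(log_6 45)).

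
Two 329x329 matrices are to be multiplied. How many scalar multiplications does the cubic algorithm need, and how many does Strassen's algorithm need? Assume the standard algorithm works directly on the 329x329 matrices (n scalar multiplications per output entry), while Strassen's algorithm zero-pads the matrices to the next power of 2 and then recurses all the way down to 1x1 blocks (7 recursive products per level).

Matrix multiplication for 329x329 matrices:

Strassen's algorithm requires power-of-2 dimensions. Pad 329x329 to 512x512 (next power of 2).

Standard algorithm: 329^3 = 35611289 multiplications
Strassen's algorithm: 7^(log2(512)) = 7^9 = 40353607 multiplications
Difference: 35611289 - 40353607 = -4742318 (Strassen uses MORE here due to padding overhead — for small or just-over-power-of-2 n, padding can outweigh the per-level savings)

Standard: 35611289 multiplications (329^3). Strassen: 40353607 multiplications (7^9, after padding to 512x512). Strassen reduces 8 recursive multiplications to 7 at each level.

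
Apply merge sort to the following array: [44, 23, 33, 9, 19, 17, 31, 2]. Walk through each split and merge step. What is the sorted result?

Merge sort trace:

Split: [44, 23, 33, 9, 19, 17, 31, 2] -> [44, 23, 33, 9] and [19, 17, 31, 2]
  Split: [44, 23, 33, 9] -> [44, 23] and [33, 9]
    Split: [44, 23] -> [44] and [23]
    Merge: [44] + [23] -> [23, 44]
    Split: [33, 9] -> [33] and [9]
    Merge: [33] + [9] -> [9, 33]
  Merge: [23, 44] + [9, 33] -> [9, 23, 33, 44]
  Split: [19, 17, 31, 2] -> [19, 17] and [31, 2]
    Split: [19, 17] -> [19] and [17]
    Merge: [19] + [17] -> [17, 19]
    Split: [31, 2] -> [31] and [2]
    Merge: [31] + [2] -> [2, 31]
  Merge: [17, 19] + [2, 31] -> [2, 17, 19, 31]
Merge: [9, 23, 33, 44] + [2, 17, 19, 31] -> [2, 9, 17, 19, 23, 31, 33, 44]

Final sorted array: [2, 9, 17, 19, 23, 31, 33, 44]

The merge sort proceeds by recursively splitting the array and merging sorted halves.
After all merges, the sorted array is [2, 9, 17, 19, 23, 31, 33, 44].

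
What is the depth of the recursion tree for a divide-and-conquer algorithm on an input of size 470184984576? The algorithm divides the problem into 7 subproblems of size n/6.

For divide and conquer with division factor 6:

Problem sizes at each level:
Level 0: 470184984576
Level 1: 78364164096
Level 2: 13060694016
Level 3: 2176782336
Level 4: 362797056
Level 5: 60466176
Level 6: 10077696
Level 7: 1679616
Level 8: 279936
Level 9: 46656
Level 10: 7776
Level 11: 1296
Level 12: 216
Level 13: 36
Level 14: 6
Level 15: 1

The root is level 0 and the size-1 base case is level 15 (the tree spans levels 0 through 15, i.e. 16 levels counting the root), so the depth is the number of divisions: log_6(470184984576) = 15

The recursion tree depth is log_6(470184984576) = 15. At each level, the problem size is divided by 6, so it takes 15 divisions to reduce to a base case of size 1. The algorithm makes 7 recursive calls at each level.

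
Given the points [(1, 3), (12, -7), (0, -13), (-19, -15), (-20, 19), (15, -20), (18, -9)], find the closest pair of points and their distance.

Computing all pairwise distances among 7 points:

d((1, 3), (12, -7)) = 14.8661
d((1, 3), (0, -13)) = 16.0312
d((1, 3), (-19, -15)) = 26.9072
d((1, 3), (-20, 19)) = 26.4008
d((1, 3), (15, -20)) = 26.9258
d((1, 3), (18, -9)) = 20.8087
d((12, -7), (0, -13)) = 13.4164
d((12, -7), (-19, -15)) = 32.0156
d((12, -7), (-20, 19)) = 41.2311
d((12, -7), (15, -20)) = 13.3417
d((12, -7), (18, -9)) = 6.3246 <-- minimum
d((0, -13), (-19, -15)) = 19.105
d((0, -13), (-20, 19)) = 37.7359
d((0, -13), (15, -20)) = 16.5529
d((0, -13), (18, -9)) = 18.4391
d((-19, -15), (-20, 19)) = 34.0147
d((-19, -15), (15, -20)) = 34.3657
d((-19, -15), (18, -9)) = 37.4833
d((-20, 19), (15, -20)) = 52.4023
d((-20, 19), (18, -9)) = 47.2017
d((15, -20), (18, -9)) = 11.4018

Closest pair: (12, -7) and (18, -9) with distance 6.3246

The closest pair is (12, -7) and (18, -9) with Euclidean distance 6.3246. For 7 points, brute-force pairwise comparison is shown above. For large n, the divide-and-conquer algorithm (sort by x, recurse on halves, check the dividing strip) achieves O(n log n).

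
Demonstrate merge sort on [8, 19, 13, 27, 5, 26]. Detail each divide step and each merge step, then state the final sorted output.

Merge sort trace:

Split: [8, 19, 13, 27, 5, 26] -> [8, 19, 13] and [27, 5, 26]
  Split: [8, 19, 13] -> [8] and [19, 13]
    Split: [19, 13] -> [19] and [13]
    Merge: [19] + [13] -> [13, 19]
  Merge: [8] + [13, 19] -> [8, 13, 19]
  Split: [27, 5, 26] -> [27] and [5, 26]
    Split: [5, 26] -> [5] and [26]
    Merge: [5] + [26] -> [5, 26]
  Merge: [27] + [5, 26] -> [5, 26, 27]
Merge: [8, 13, 19] + [5, 26, 27] -> [5, 8, 13, 19, 26, 27]

Final sorted array: [5, 8, 13, 19, 26, 27]

The merge sort proceeds by recursively splitting the array and merging sorted halves.
After all merges, the sorted array is [5, 8, 13, 19, 26, 27].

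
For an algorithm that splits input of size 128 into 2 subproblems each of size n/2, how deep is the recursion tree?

For divide and conquer with division factor 2:

Problem sizes at each level:
Level 0: 128
Level 1: 64
Level 2: 32
Level 3: 16
Level 4: 8
Level 5: 4
Level 6: 2
Level 7: 1

The root is level 0 and the size-1 base case is level 7 (the tree spans levels 0 through 7, i.e. 8 levels counting the root), so the depth is the number of divisions: log_2(128) = 7

The recursion tree depth is log_2(128) = 7. At each level, the problem size is divided by 2, so it takes 7 divisions to reduce to a base case of size 1. The algorithm makes 2 recursive calls at each level.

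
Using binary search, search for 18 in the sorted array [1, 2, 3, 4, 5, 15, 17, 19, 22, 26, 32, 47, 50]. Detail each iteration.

Binary search for 18 in [1, 2, 3, 4, 5, 15, 17, 19, 22, 26, 32, 47, 50]:

lo=0, hi=12, mid=6, arr[mid]=17 -> 17 < 18, search right half
lo=7, hi=12, mid=9, arr[mid]=26 -> 26 > 18, search left half
lo=7, hi=8, mid=7, arr[mid]=19 -> 19 > 18, search left half
lo=7 > hi=6, target 18 not found

Binary search determines that 18 is not in the array after 3 comparisons. The search space was exhausted without finding the target.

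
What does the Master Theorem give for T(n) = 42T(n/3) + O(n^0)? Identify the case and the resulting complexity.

Master Theorem for T(n) = 42T(n/3) + O(n^0):

a = 42, b = 3, c = 0
log_b(a) = log_3(42) = 3.4022

Case 1: c = 0 < log_3(42) = 3.4022
T(n) = O(n^(log_3 42))

For T(n) = 42T(n/3) + O(n^0): log_3(42) = 3.4022. This is Case 1 of the Master Theorem (c < log_b(a), work dominated by leaves), giving O(n^(log_3 42)).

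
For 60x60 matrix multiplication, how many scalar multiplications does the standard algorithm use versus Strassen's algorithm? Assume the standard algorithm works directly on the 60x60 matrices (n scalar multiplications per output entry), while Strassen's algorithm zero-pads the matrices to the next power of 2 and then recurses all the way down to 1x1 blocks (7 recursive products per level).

Matrix multiplication for 60x60 matrices:

Strassen's algorithm requires power-of-2 dimensions. Pad 60x60 to 64x64 (next power of 2).

Standard algorithm: 60^3 = 216000 multiplications
Strassen's algorithm: 7^(log2(64)) = 7^6 = 117649 multiplications
Savings: 216000 - 117649 = 98351 multiplications

Standard: 216000 multiplications (60^3). Strassen: 117649 multiplications (7^6, after padding to 64x64). Strassen reduces 8 recursive multiplications to 7 at each level.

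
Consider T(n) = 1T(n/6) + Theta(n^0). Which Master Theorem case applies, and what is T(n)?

Master Theorem for T(n) = 1T(n/6) + O(n^0):

a = 1, b = 6, c = 0
log_b(a) = log_6(1) = 0.0000

Case 2: c = 0 = log_6(1) = 0.0000
T(n) = O(n^0 log n) = O(log n)

For T(n) = 1T(n/6) + O(n^0): log_6(1) = 0.0000. This is Case 2 of the Master Theorem (c = log_b(a), equal work at all levels), giving O(log n).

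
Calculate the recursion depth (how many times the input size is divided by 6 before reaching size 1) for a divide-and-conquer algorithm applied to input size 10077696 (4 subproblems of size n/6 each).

For divide and conquer with division factor 6:

Problem sizes at each level:
Level 0: 10077696
Level 1: 1679616
Level 2: 279936
Level 3: 46656
Level 4: 7776
Level 5: 1296
Level 6: 216
Level 7: 36
Level 8: 6
Level 9: 1

The root is level 0 and the size-1 base case is level 9 (the tree spans levels 0 through 9, i.e. 10 levels counting the root), so the depth is the number of divisions: log_6(10077696) = 9

The recursion tree depth is log_6(10077696) = 9. At each level, the problem size is divided by 6, so it takes 9 divisions to reduce to a base case of size 1. The algorithm makes 4 recursive calls at each level.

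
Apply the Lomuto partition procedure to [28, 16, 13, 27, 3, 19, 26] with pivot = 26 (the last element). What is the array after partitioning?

Lomuto partition with pivot = 26:

Initial array: [28, 16, 13, 27, 3, 19, 26]

arr[0]=28 > 26: no swap
arr[1]=16 <= 26: swap with position 0, array becomes [16, 28, 13, 27, 3, 19, 26]
arr[2]=13 <= 26: swap with position 1, array becomes [16, 13, 28, 27, 3, 19, 26]
arr[3]=27 > 26: no swap
arr[4]=3 <= 26: swap with position 2, array becomes [16, 13, 3, 27, 28, 19, 26]
arr[5]=19 <= 26: swap with position 3, array becomes [16, 13, 3, 19, 28, 27, 26]

Place pivot at position 4: [16, 13, 3, 19, 26, 27, 28]
Pivot position: 4

After partitioning with pivot 26, the array becomes [16, 13, 3, 19, 26, 27, 28]. The pivot is placed at index 4. All elements to the left of the pivot are <= 26, and all elements to the right are > 26.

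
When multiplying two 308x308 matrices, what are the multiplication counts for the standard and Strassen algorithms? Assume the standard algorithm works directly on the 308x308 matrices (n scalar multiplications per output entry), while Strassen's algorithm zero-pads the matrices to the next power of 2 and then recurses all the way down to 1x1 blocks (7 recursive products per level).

Matrix multiplication for 308x308 matrices:

Strassen's algorithm requires power-of-2 dimensions. Pad 308x308 to 512x512 (next power of 2).

Standard algorithm: 308^3 = 29218112 multiplications
Strassen's algorithm: 7^(log2(512)) = 7^9 = 40353607 multiplications
Difference: 29218112 - 40353607 = -11135495 (Strassen uses MORE here due to padding overhead — for small or just-over-power-of-2 n, padding can outweigh the per-level savings)

Standard: 29218112 multiplications (308^3). Strassen: 40353607 multiplications (7^9, after padding to 512x512). Strassen reduces 8 recursive multiplications to 7 at each level.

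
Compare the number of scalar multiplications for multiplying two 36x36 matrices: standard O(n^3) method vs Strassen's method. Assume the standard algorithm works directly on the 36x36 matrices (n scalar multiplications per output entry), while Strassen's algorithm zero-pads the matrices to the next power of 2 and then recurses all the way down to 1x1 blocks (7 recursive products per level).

Matrix multiplication for 36x36 matrices:

Strassen's algorithm requires power-of-2 dimensions. Pad 36x36 to 64x64 (next power of 2).

Standard algorithm: 36^3 = 46656 multiplications
Strassen's algorithm: 7^(log2(64)) = 7^6 = 117649 multiplications
Difference: 46656 - 117649 = -70993 (Strassen uses MORE here due to padding overhead — for small or just-over-power-of-2 n, padding can outweigh the per-level savings)

Standard: 46656 multiplications (36^3). Strassen: 117649 multiplications (7^6, after padding to 64x64). Strassen reduces 8 recursive multiplications to 7 at each level.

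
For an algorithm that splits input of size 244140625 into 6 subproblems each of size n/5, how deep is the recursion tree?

For divide and conquer with division factor 5:

Problem sizes at each level:
Level 0: 244140625
Level 1: 48828125
Level 2: 9765625
Level 3: 1953125
Level 4: 390625
Level 5: 78125
Level 6: 15625
Level 7: 3125
Level 8: 625
Level 9: 125
Level 10: 25
Level 11: 5
Level 12: 1

The root is level 0 and the size-1 base case is level 12 (the tree spans levels 0 through 12, i.e. 13 levels counting the root), so the depth is the number of divisions: log_5(244140625) = 12

The recursion tree depth is log_5(244140625) = 12. At each level, the problem size is divided by 5, so it takes 12 divisions to reduce to a base case of size 1. The algorithm makes 6 recursive calls at each level.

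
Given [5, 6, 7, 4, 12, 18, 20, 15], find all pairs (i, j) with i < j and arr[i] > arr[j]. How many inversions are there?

Finding inversions in [5, 6, 7, 4, 12, 18, 20, 15]:

(0, 3): arr[0]=5 > arr[3]=4
(1, 3): arr[1]=6 > arr[3]=4
(2, 3): arr[2]=7 > arr[3]=4
(5, 7): arr[5]=18 > arr[7]=15
(6, 7): arr[6]=20 > arr[7]=15

Total inversions: 5

The array has 5 inversion(s): (0,3), (1,3), (2,3), (5,7), (6,7). Each pair (i,j) satisfies i < j and arr[i] > arr[j].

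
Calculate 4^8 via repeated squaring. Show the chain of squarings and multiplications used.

Computing 4^8 by squaring (build up from 4^1; each line after the first costs one multiplication):

4^1 = 4
4^2 = (4^1)^2 = 4^2 = 16
4^4 = (4^2)^2 = 16^2 = 256
4^8 = (4^4)^2 = 256^2 = 65536

Result: 65536
Multiplications needed: 3 (3 lines after 4^1)

4^8 = 65536. Using exponentiation by squaring, this requires 3 multiplications. The key idea: if the exponent is even, square the half-power; if odd, multiply by the base once.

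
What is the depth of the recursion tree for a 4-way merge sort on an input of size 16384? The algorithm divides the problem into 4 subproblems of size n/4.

For divide and conquer with division factor 4:

Problem sizes at each level:
Level 0: 16384
Level 1: 4096
Level 2: 1024
Level 3: 256
Level 4: 64
Level 5: 16
Level 6: 4
Level 7: 1

The root is level 0 and the size-1 base case is level 7 (the tree spans levels 0 through 7, i.e. 8 levels counting the root), so the depth is the number of divisions: log_4(16384) = 7

The recursion tree depth is log_4(16384) = 7. At each level, the problem size is divided by 4, so it takes 7 divisions to reduce to a base case of size 1. The algorithm makes 4 recursive calls at each level.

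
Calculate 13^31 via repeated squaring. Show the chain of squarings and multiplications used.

Computing 13^31 by squaring (build up from 13^1; each line after the first costs one multiplication):

13^1 = 13
13^2 = (13^1)^2 = 13^2 = 169
13^3 = 13 * 13^2 = 13 * 169 = 2197
13^6 = (13^3)^2 = 2197^2 = 4826809
13^7 = 13 * 13^6 = 13 * 4826809 = 62748517
13^14 = (13^7)^2 = 62748517^2 = 3937376385699289
13^15 = 13 * 13^14 = 13 * 3937376385699289 = 51185893014090757
13^30 = (13^15)^2 = 51185893014090757^2 = 2619995643649944960380551432833049
13^31 = 13 * 13^30 = 13 * 2619995643649944960380551432833049 = 34059943367449284484947168626829637

Result: 34059943367449284484947168626829637
Multiplications needed: 8 (8 lines after 13^1)

13^31 = 34059943367449284484947168626829637. Using exponentiation by squaring, this requires 8 multiplications. The key idea: if the exponent is even, square the half-power; if odd, multiply by the base once.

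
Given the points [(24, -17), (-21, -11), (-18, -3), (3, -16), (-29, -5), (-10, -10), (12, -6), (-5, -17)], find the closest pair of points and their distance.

Computing all pairwise distances among 8 points:

d((24, -17), (-21, -11)) = 45.3982
d((24, -17), (-18, -3)) = 44.2719
d((24, -17), (3, -16)) = 21.0238
d((24, -17), (-29, -5)) = 54.3415
d((24, -17), (-10, -10)) = 34.7131
d((24, -17), (12, -6)) = 16.2788
d((24, -17), (-5, -17)) = 29.0
d((-21, -11), (-18, -3)) = 8.544
d((-21, -11), (3, -16)) = 24.5153
d((-21, -11), (-29, -5)) = 10.0
d((-21, -11), (-10, -10)) = 11.0454
d((-21, -11), (12, -6)) = 33.3766
d((-21, -11), (-5, -17)) = 17.088
d((-18, -3), (3, -16)) = 24.6982
d((-18, -3), (-29, -5)) = 11.1803
d((-18, -3), (-10, -10)) = 10.6301
d((-18, -3), (12, -6)) = 30.1496
d((-18, -3), (-5, -17)) = 19.105
d((3, -16), (-29, -5)) = 33.8378
d((3, -16), (-10, -10)) = 14.3178
d((3, -16), (12, -6)) = 13.4536
d((3, -16), (-5, -17)) = 8.0623 <-- minimum
d((-29, -5), (-10, -10)) = 19.6469
d((-29, -5), (12, -6)) = 41.0122
d((-29, -5), (-5, -17)) = 26.8328
d((-10, -10), (12, -6)) = 22.3607
d((-10, -10), (-5, -17)) = 8.6023
d((12, -6), (-5, -17)) = 20.2485

Closest pair: (3, -16) and (-5, -17) with distance 8.0623

The closest pair is (3, -16) and (-5, -17) with Euclidean distance 8.0623. For 8 points, brute-force pairwise comparison is shown above. For large n, the divide-and-conquer algorithm (sort by x, recurse on halves, check the dividing strip) achieves O(n log n).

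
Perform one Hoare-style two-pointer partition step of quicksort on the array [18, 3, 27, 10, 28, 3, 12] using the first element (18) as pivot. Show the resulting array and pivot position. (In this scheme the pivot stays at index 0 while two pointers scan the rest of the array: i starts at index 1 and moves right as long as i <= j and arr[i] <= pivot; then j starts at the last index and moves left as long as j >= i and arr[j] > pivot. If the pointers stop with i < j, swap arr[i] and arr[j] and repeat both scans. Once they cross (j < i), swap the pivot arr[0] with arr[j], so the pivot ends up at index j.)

Hoare-style two-pointer partition with pivot = 18:

Initial array: [18, 3, 27, 10, 28, 3, 12]

Pointers start at i = 1, j = 6.
i stops at index 2 (arr[2]=27 > 18), j stops at index 6 (arr[6]=12 <= 18): swap arr[2] and arr[6], array becomes [18, 3, 12, 10, 28, 3, 27]
i stops at index 4 (arr[4]=28 > 18), j stops at index 5 (arr[5]=3 <= 18): swap arr[4] and arr[5], array becomes [18, 3, 12, 10, 3, 28, 27]
i ends at 5, j ends at 4: the pointers have crossed (j < i), so scanning stops.

Swap pivot arr[0] with arr[4] to place pivot at position 4: [3, 3, 12, 10, 18, 28, 27]
Pivot position: 4

After partitioning with pivot 18, the array becomes [3, 3, 12, 10, 18, 28, 27]. The pivot is placed at index 4. All elements to the left of the pivot are <= 18, and all elements to the right are > 18.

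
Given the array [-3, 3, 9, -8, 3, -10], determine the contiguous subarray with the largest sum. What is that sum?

Using Kadane's algorithm on [-3, 3, 9, -8, 3, -10]:

Scanning through the array:
Position 1 (value 3): max_ending_here = 3, max_so_far = 3
Position 2 (value 9): max_ending_here = 12, max_so_far = 12
Position 3 (value -8): max_ending_here = 4, max_so_far = 12
Position 4 (value 3): max_ending_here = 7, max_so_far = 12
Position 5 (value -10): max_ending_here = -3, max_so_far = 12

Maximum subarray: [3, 9]
Maximum sum: 12

The maximum subarray is [3, 9] with sum 12. This subarray runs from index 1 to index 2.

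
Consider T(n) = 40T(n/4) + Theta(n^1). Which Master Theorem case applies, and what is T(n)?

Master Theorem for T(n) = 40T(n/4) + O(n^1):

a = 40, b = 4, c = 1
log_b(a) = log_4(40) = 2.6610

Case 1: c = 1 < log_4(40) = 2.6610
T(n) = O(n^(log_4 40))

For T(n) = 40T(n/4) + O(n^1): log_4(40) = 2.6610. This is Case 1 of the Master Theorem (c < log_b(a), work dominated by leaves), giving O(n^(log_4 40)).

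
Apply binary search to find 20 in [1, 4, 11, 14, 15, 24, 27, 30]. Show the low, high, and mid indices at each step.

Binary search for 20 in [1, 4, 11, 14, 15, 24, 27, 30]:

lo=0, hi=7, mid=3, arr[mid]=14 -> 14 < 20, search right half
lo=4, hi=7, mid=5, arr[mid]=24 -> 24 > 20, search left half
lo=4, hi=4, mid=4, arr[mid]=15 -> 15 < 20, search right half
lo=5 > hi=4, target 20 not found

Binary search determines that 20 is not in the array after 3 comparisons. The search space was exhausted without finding the target.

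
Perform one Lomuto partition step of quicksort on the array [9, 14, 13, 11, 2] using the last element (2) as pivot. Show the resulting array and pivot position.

Lomuto partition with pivot = 2:

Initial array: [9, 14, 13, 11, 2]

arr[0]=9 > 2: no swap
arr[1]=14 > 2: no swap
arr[2]=13 > 2: no swap
arr[3]=11 > 2: no swap

Place pivot at position 0: [2, 14, 13, 11, 9]
Pivot position: 0

After partitioning with pivot 2, the array becomes [2, 14, 13, 11, 9]. The pivot is placed at index 0. All elements to the left of the pivot are <= 2, and all elements to the right are > 2.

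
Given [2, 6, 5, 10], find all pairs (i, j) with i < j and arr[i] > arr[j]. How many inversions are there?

Finding inversions in [2, 6, 5, 10]:

(1, 2): arr[1]=6 > arr[2]=5

Total inversions: 1

The array has 1 inversion(s): (1,2). Each pair (i,j) satisfies i < j and arr[i] > arr[j].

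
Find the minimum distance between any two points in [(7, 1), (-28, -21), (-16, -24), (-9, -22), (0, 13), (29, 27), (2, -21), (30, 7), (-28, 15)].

Computing all pairwise distances among 9 points:

d((7, 1), (-28, -21)) = 41.3401
d((7, 1), (-16, -24)) = 33.9706
d((7, 1), (-9, -22)) = 28.0179
d((7, 1), (0, 13)) = 13.8924
d((7, 1), (29, 27)) = 34.0588
d((7, 1), (2, -21)) = 22.561
d((7, 1), (30, 7)) = 23.7697
d((7, 1), (-28, 15)) = 37.6962
d((-28, -21), (-16, -24)) = 12.3693
d((-28, -21), (-9, -22)) = 19.0263
d((-28, -21), (0, 13)) = 44.0454
d((-28, -21), (29, 27)) = 74.5185
d((-28, -21), (2, -21)) = 30.0
d((-28, -21), (30, 7)) = 64.405
d((-28, -21), (-28, 15)) = 36.0
d((-16, -24), (-9, -22)) = 7.2801 <-- minimum
d((-16, -24), (0, 13)) = 40.3113
d((-16, -24), (29, 27)) = 68.0147
d((-16, -24), (2, -21)) = 18.2483
d((-16, -24), (30, 7)) = 55.4707
d((-16, -24), (-28, 15)) = 40.8044
d((-9, -22), (0, 13)) = 36.1386
d((-9, -22), (29, 27)) = 62.0081
d((-9, -22), (2, -21)) = 11.0454
d((-9, -22), (30, 7)) = 48.6004
d((-9, -22), (-28, 15)) = 41.5933
d((0, 13), (29, 27)) = 32.2025
d((0, 13), (2, -21)) = 34.0588
d((0, 13), (30, 7)) = 30.5941
d((0, 13), (-28, 15)) = 28.0713
d((29, 27), (2, -21)) = 55.0727
d((29, 27), (30, 7)) = 20.025
d((29, 27), (-28, 15)) = 58.2495
d((2, -21), (30, 7)) = 39.598
d((2, -21), (-28, 15)) = 46.8615
d((30, 7), (-28, 15)) = 58.5491

Closest pair: (-16, -24) and (-9, -22) with distance 7.2801

The closest pair is (-16, -24) and (-9, -22) with Euclidean distance 7.2801. For 9 points, brute-force pairwise comparison is shown above. For large n, the divide-and-conquer algorithm (sort by x, recurse on halves, check the dividing strip) achieves O(n log n).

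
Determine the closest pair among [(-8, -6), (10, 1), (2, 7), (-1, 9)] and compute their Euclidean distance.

Computing all pairwise distances among 4 points:

d((-8, -6), (10, 1)) = 19.3132
d((-8, -6), (2, 7)) = 16.4012
d((-8, -6), (-1, 9)) = 16.5529
d((10, 1), (2, 7)) = 10.0
d((10, 1), (-1, 9)) = 13.6015
d((2, 7), (-1, 9)) = 3.6056 <-- minimum

Closest pair: (2, 7) and (-1, 9) with distance 3.6056

The closest pair is (2, 7) and (-1, 9) with Euclidean distance 3.6056. For 4 points, brute-force pairwise comparison is shown above. For large n, the divide-and-conquer algorithm (sort by x, recurse on halves, check the dividing strip) achieves O(n log n).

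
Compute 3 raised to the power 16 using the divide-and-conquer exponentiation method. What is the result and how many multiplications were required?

Computing 3^16 by squaring (build up from 3^1; each line after the first costs one multiplication):

3^1 = 3
3^2 = (3^1)^2 = 3^2 = 9
3^4 = (3^2)^2 = 9^2 = 81
3^8 = (3^4)^2 = 81^2 = 6561
3^16 = (3^8)^2 = 6561^2 = 43046721

Result: 43046721
Multiplications needed: 4 (4 lines after 3^1)

3^16 = 43046721. Using exponentiation by squaring, this requires 4 multiplications. The key idea: if the exponent is even, square the half-power; if odd, multiply by the base once.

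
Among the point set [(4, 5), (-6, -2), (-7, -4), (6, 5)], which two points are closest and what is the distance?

Computing all pairwise distances among 4 points:

d((4, 5), (-6, -2)) = 12.2066
d((4, 5), (-7, -4)) = 14.2127
d((4, 5), (6, 5)) = 2.0 <-- minimum
d((-6, -2), (-7, -4)) = 2.2361
d((-6, -2), (6, 5)) = 13.8924
d((-7, -4), (6, 5)) = 15.8114

Closest pair: (4, 5) and (6, 5) with distance 2.0

The closest pair is (4, 5) and (6, 5) with Euclidean distance 2.0. For 4 points, brute-force pairwise comparison is shown above. For large n, the divide-and-conquer algorithm (sort by x, recurse on halves, check the dividing strip) achieves O(n log n).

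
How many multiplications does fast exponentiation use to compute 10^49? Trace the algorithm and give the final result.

Computing 10^49 by squaring (build up from 10^1; each line after the first costs one multiplication):

10^1 = 10
10^2 = (10^1)^2 = 10^2 = 100
10^3 = 10 * 10^2 = 10 * 100 = 1000
10^6 = (10^3)^2 = 1000^2 = 1000000
10^12 = (10^6)^2 = 1000000^2 = 1000000000000
10^24 = (10^12)^2 = 1000000000000^2 = 1000000000000000000000000
10^48 = (10^24)^2 = 1000000000000000000000000^2 = 1000000000000000000000000000000000000000000000000
10^49 = 10 * 10^48 = 10 * 1000000000000000000000000000000000000000000000000 = 10000000000000000000000000000000000000000000000000

Result: 10000000000000000000000000000000000000000000000000
Multiplications needed: 7 (7 lines after 10^1)

10^49 = 10000000000000000000000000000000000000000000000000. Using exponentiation by squaring, this requires 7 multiplications. The key idea: if the exponent is even, square the half-power; if odd, multiply by the base once.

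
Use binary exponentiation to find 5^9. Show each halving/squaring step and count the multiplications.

Computing 5^9 by squaring (build up from 5^1; each line after the first costs one multiplication):

5^1 = 5
5^2 = (5^1)^2 = 5^2 = 25
5^4 = (5^2)^2 = 25^2 = 625
5^8 = (5^4)^2 = 625^2 = 390625
5^9 = 5 * 5^8 = 5 * 390625 = 1953125

Result: 1953125
Multiplications needed: 4 (4 lines after 5^1)

5^9 = 1953125. Using exponentiation by squaring, this requires 4 multiplications. The key idea: if the exponent is even, square the half-power; if odd, multiply by the base once.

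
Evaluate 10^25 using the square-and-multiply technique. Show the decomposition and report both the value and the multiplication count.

Computing 10^25 by squaring (build up from 10^1; each line after the first costs one multiplication):

10^1 = 10
10^2 = (10^1)^2 = 10^2 = 100
10^3 = 10 * 10^2 = 10 * 100 = 1000
10^6 = (10^3)^2 = 1000^2 = 1000000
10^12 = (10^6)^2 = 1000000^2 = 1000000000000
10^24 = (10^12)^2 = 1000000000000^2 = 1000000000000000000000000
10^25 = 10 * 10^24 = 10 * 1000000000000000000000000 = 10000000000000000000000000

Result: 10000000000000000000000000
Multiplications needed: 6 (6 lines after 10^1)

10^25 = 10000000000000000000000000. Using exponentiation by squaring, this requires 6 multiplications. The key idea: if the exponent is even, square the half-power; if odd, multiply by the base once.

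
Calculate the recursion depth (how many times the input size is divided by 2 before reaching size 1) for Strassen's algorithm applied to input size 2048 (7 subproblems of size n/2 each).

For divide and conquer with division factor 2:

Problem sizes at each level:
Level 0: 2048
Level 1: 1024
Level 2: 512
Level 3: 256
Level 4: 128
Level 5: 64
Level 6: 32
Level 7: 16
Level 8: 8
Level 9: 4
Level 10: 2
Level 11: 1

The root is level 0 and the size-1 base case is level 11 (the tree spans levels 0 through 11, i.e. 12 levels counting the root), so the depth is the number of divisions: log_2(2048) = 11

The recursion tree depth is log_2(2048) = 11. At each level, the problem size is divided by 2, so it takes 11 divisions to reduce to a base case of size 1. The algorithm makes 7 recursive calls at each level.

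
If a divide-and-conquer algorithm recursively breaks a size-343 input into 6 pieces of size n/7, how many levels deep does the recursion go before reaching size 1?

For divide and conquer with division factor 7:

Problem sizes at each level:
Level 0: 343
Level 1: 49
Level 2: 7
Level 3: 1

The root is level 0 and the size-1 base case is level 3 (the tree spans levels 0 through 3, i.e. 4 levels counting the root), so the depth is the number of divisions: log_7(343) = 3

The recursion tree depth is log_7(343) = 3. At each level, the problem size is divided by 7, so it takes 3 divisions to reduce to a base case of size 1. The algorithm makes 6 recursive calls at each level.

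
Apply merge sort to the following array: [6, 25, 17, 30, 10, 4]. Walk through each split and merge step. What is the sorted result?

Merge sort trace:

Split: [6, 25, 17, 30, 10, 4] -> [6, 25, 17] and [30, 10, 4]
  Split: [6, 25, 17] -> [6] and [25, 17]
    Split: [25, 17] -> [25] and [17]
    Merge: [25] + [17] -> [17, 25]
  Merge: [6] + [17, 25] -> [6, 17, 25]
  Split: [30, 10, 4] -> [30] and [10, 4]
    Split: [10, 4] -> [10] and [4]
    Merge: [10] + [4] -> [4, 10]
  Merge: [30] + [4, 10] -> [4, 10, 30]
Merge: [6, 17, 25] + [4, 10, 30] -> [4, 6, 10, 17, 25, 30]

Final sorted array: [4, 6, 10, 17, 25, 30]

The merge sort proceeds by recursively splitting the array and merging sorted halves.
After all merges, the sorted array is [4, 6, 10, 17, 25, 30].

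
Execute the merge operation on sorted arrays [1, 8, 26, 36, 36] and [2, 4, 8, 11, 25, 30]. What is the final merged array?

Merging process:

Compare 1 vs 2: take 1 from left. Merged: [1]
Compare 8 vs 2: take 2 from right. Merged: [1, 2]
Compare 8 vs 4: take 4 from right. Merged: [1, 2, 4]
Compare 8 vs 8: take 8 from left. Merged: [1, 2, 4, 8]
Compare 26 vs 8: take 8 from right. Merged: [1, 2, 4, 8, 8]
Compare 26 vs 11: take 11 from right. Merged: [1, 2, 4, 8, 8, 11]
Compare 26 vs 25: take 25 from right. Merged: [1, 2, 4, 8, 8, 11, 25]
Compare 26 vs 30: take 26 from left. Merged: [1, 2, 4, 8, 8, 11, 25, 26]
Compare 36 vs 30: take 30 from right. Merged: [1, 2, 4, 8, 8, 11, 25, 26, 30]
Append remaining from left: [36, 36]. Merged: [1, 2, 4, 8, 8, 11, 25, 26, 30, 36, 36]

Final merged array: [1, 2, 4, 8, 8, 11, 25, 26, 30, 36, 36]
Total comparisons: 9

The merged array is [1, 2, 4, 8, 8, 11, 25, 26, 30, 36, 36], requiring 9 comparisons. The merge step runs in O(n) time where n is the total number of elements.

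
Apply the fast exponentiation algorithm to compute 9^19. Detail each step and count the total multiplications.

Computing 9^19 by squaring (build up from 9^1; each line after the first costs one multiplication):

9^1 = 9
9^2 = (9^1)^2 = 9^2 = 81
9^4 = (9^2)^2 = 81^2 = 6561
9^8 = (9^4)^2 = 6561^2 = 43046721
9^9 = 9 * 9^8 = 9 * 43046721 = 387420489
9^18 = (9^9)^2 = 387420489^2 = 150094635296999121
9^19 = 9 * 9^18 = 9 * 150094635296999121 = 1350851717672992089

Result: 1350851717672992089
Multiplications needed: 6 (6 lines after 9^1)

9^19 = 1350851717672992089. Using exponentiation by squaring, this requires 6 multiplications. The key idea: if the exponent is even, square the half-power; if odd, multiply by the base once.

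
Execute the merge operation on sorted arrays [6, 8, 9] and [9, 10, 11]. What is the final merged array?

Merging process:

Compare 6 vs 9: take 6 from left. Merged: [6]
Compare 8 vs 9: take 8 from left. Merged: [6, 8]
Compare 9 vs 9: take 9 from left. Merged: [6, 8, 9]
Append remaining from right: [9, 10, 11]. Merged: [6, 8, 9, 9, 10, 11]

Final merged array: [6, 8, 9, 9, 10, 11]
Total comparisons: 3

The merged array is [6, 8, 9, 9, 10, 11], requiring 3 comparisons. The merge step runs in O(n) time where n is the total number of elements.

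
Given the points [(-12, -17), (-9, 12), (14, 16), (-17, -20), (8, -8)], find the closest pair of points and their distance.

Computing all pairwise distances among 5 points:

d((-12, -17), (-9, 12)) = 29.1548
d((-12, -17), (14, 16)) = 42.0119
d((-12, -17), (-17, -20)) = 5.831 <-- minimum
d((-12, -17), (8, -8)) = 21.9317
d((-9, 12), (14, 16)) = 23.3452
d((-9, 12), (-17, -20)) = 32.9848
d((-9, 12), (8, -8)) = 26.2488
d((14, 16), (-17, -20)) = 47.5079
d((14, 16), (8, -8)) = 24.7386
d((-17, -20), (8, -8)) = 27.7308

Closest pair: (-12, -17) and (-17, -20) with distance 5.831

The closest pair is (-12, -17) and (-17, -20) with Euclidean distance 5.831. For 5 points, brute-force pairwise comparison is shown above. For large n, the divide-and-conquer algorithm (sort by x, recurse on halves, check the dividing strip) achieves O(n log n).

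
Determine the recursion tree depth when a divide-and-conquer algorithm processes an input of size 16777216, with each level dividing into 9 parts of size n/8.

For divide and conquer with division factor 8:

Problem sizes at each level:
Level 0: 16777216
Level 1: 2097152
Level 2: 262144
Level 3: 32768
Level 4: 4096
Level 5: 512
Level 6: 64
Level 7: 8
Level 8: 1

The root is level 0 and the size-1 base case is level 8 (the tree spans levels 0 through 8, i.e. 9 levels counting the root), so the depth is the number of divisions: log_8(16777216) = 8

The recursion tree depth is log_8(16777216) = 8. At each level, the problem size is divided by 8, so it takes 8 divisions to reduce to a base case of size 1. The algorithm makes 9 recursive calls at each level.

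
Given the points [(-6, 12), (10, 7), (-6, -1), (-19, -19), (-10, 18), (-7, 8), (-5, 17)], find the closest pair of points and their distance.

Computing all pairwise distances among 7 points:

d((-6, 12), (10, 7)) = 16.7631
d((-6, 12), (-6, -1)) = 13.0
d((-6, 12), (-19, -19)) = 33.6155
d((-6, 12), (-10, 18)) = 7.2111
d((-6, 12), (-7, 8)) = 4.1231 <-- minimum
d((-6, 12), (-5, 17)) = 5.099
d((10, 7), (-6, -1)) = 17.8885
d((10, 7), (-19, -19)) = 38.9487
d((10, 7), (-10, 18)) = 22.8254
d((10, 7), (-7, 8)) = 17.0294
d((10, 7), (-5, 17)) = 18.0278
d((-6, -1), (-19, -19)) = 22.2036
d((-6, -1), (-10, 18)) = 19.4165
d((-6, -1), (-7, 8)) = 9.0554
d((-6, -1), (-5, 17)) = 18.0278
d((-19, -19), (-10, 18)) = 38.0789
d((-19, -19), (-7, 8)) = 29.5466
d((-19, -19), (-5, 17)) = 38.6264
d((-10, 18), (-7, 8)) = 10.4403
d((-10, 18), (-5, 17)) = 5.099
d((-7, 8), (-5, 17)) = 9.2195

Closest pair: (-6, 12) and (-7, 8) with distance 4.1231

The closest pair is (-6, 12) and (-7, 8) with Euclidean distance 4.1231. For 7 points, brute-force pairwise comparison is shown above. For large n, the divide-and-conquer algorithm (sort by x, recurse on halves, check the dividing strip) achieves O(n log n).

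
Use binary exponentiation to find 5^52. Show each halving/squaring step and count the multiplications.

Computing 5^52 by squaring (build up from 5^1; each line after the first costs one multiplication):

5^1 = 5
5^2 = (5^1)^2 = 5^2 = 25
5^3 = 5 * 5^2 = 5 * 25 = 125
5^6 = (5^3)^2 = 125^2 = 15625
5^12 = (5^6)^2 = 15625^2 = 244140625
5^13 = 5 * 5^12 = 5 * 244140625 = 1220703125
5^26 = (5^13)^2 = 1220703125^2 = 1490116119384765625
5^52 = (5^26)^2 = 1490116119384765625^2 = 2220446049250313080847263336181640625

Result: 2220446049250313080847263336181640625
Multiplications needed: 7 (7 lines after 5^1)

5^52 = 2220446049250313080847263336181640625. Using exponentiation by squaring, this requires 7 multiplications. The key idea: if the exponent is even, square the half-power; if odd, multiply by the base once.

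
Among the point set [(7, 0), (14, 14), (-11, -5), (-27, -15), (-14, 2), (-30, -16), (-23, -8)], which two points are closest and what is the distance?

Computing all pairwise distances among 7 points:

d((7, 0), (14, 14)) = 15.6525
d((7, 0), (-11, -5)) = 18.6815
d((7, 0), (-27, -15)) = 37.1618
d((7, 0), (-14, 2)) = 21.095
d((7, 0), (-30, -16)) = 40.3113
d((7, 0), (-23, -8)) = 31.0483
d((14, 14), (-11, -5)) = 31.4006
d((14, 14), (-27, -15)) = 50.2195
d((14, 14), (-14, 2)) = 30.4631
d((14, 14), (-30, -16)) = 53.2541
d((14, 14), (-23, -8)) = 43.0465
d((-11, -5), (-27, -15)) = 18.868
d((-11, -5), (-14, 2)) = 7.6158
d((-11, -5), (-30, -16)) = 21.9545
d((-11, -5), (-23, -8)) = 12.3693
d((-27, -15), (-14, 2)) = 21.4009
d((-27, -15), (-30, -16)) = 3.1623 <-- minimum
d((-27, -15), (-23, -8)) = 8.0623
d((-14, 2), (-30, -16)) = 24.0832
d((-14, 2), (-23, -8)) = 13.4536
d((-30, -16), (-23, -8)) = 10.6301

Closest pair: (-27, -15) and (-30, -16) with distance 3.1623

The closest pair is (-27, -15) and (-30, -16) with Euclidean distance 3.1623. For 7 points, brute-force pairwise comparison is shown above. For large n, the divide-and-conquer algorithm (sort by x, recurse on halves, check the dividing strip) achieves O(n log n).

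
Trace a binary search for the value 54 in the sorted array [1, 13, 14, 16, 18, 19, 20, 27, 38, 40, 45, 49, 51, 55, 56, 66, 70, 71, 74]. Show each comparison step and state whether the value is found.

Binary search for 54 in [1, 13, 14, 16, 18, 19, 20, 27, 38, 40, 45, 49, 51, 55, 56, 66, 70, 71, 74]:

lo=0, hi=18, mid=9, arr[mid]=40 -> 40 < 54, search right half
lo=10, hi=18, mid=14, arr[mid]=56 -> 56 > 54, search left half
lo=10, hi=13, mid=11, arr[mid]=49 -> 49 < 54, search right half
lo=12, hi=13, mid=12, arr[mid]=51 -> 51 < 54, search right half
lo=13, hi=13, mid=13, arr[mid]=55 -> 55 > 54, search left half
lo=13 > hi=12, target 54 not found

Binary search determines that 54 is not in the array after 5 comparisons. The search space was exhausted without finding the target.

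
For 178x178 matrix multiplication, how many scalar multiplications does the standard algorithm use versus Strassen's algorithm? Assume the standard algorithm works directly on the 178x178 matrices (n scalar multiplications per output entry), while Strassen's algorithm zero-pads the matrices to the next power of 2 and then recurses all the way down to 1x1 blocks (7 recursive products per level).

Matrix multiplication for 178x178 matrices:

Strassen's algorithm requires power-of-2 dimensions. Pad 178x178 to 256x256 (next power of 2).

Standard algorithm: 178^3 = 5639752 multiplications
Strassen's algorithm: 7^(log2(256)) = 7^8 = 5764801 multiplications
Difference: 5639752 - 5764801 = -125049 (Strassen uses MORE here due to padding overhead — for small or just-over-power-of-2 n, padding can outweigh the per-level savings)

Standard: 5639752 multiplications (178^3). Strassen: 5764801 multiplications (7^8, after padding to 256x256). Strassen reduces 8 recursive multiplications to 7 at each level.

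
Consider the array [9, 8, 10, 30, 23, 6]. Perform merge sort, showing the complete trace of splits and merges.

Merge sort trace:

Split: [9, 8, 10, 30, 23, 6] -> [9, 8, 10] and [30, 23, 6]
  Split: [9, 8, 10] -> [9] and [8, 10]
    Split: [8, 10] -> [8] and [10]
    Merge: [8] + [10] -> [8, 10]
  Merge: [9] + [8, 10] -> [8, 9, 10]
  Split: [30, 23, 6] -> [30] and [23, 6]
    Split: [23, 6] -> [23] and [6]
    Merge: [23] + [6] -> [6, 23]
  Merge: [30] + [6, 23] -> [6, 23, 30]
Merge: [8, 9, 10] + [6, 23, 30] -> [6, 8, 9, 10, 23, 30]

Final sorted array: [6, 8, 9, 10, 23, 30]

The merge sort proceeds by recursively splitting the array and merging sorted halves.
After all merges, the sorted array is [6, 8, 9, 10, 23, 30].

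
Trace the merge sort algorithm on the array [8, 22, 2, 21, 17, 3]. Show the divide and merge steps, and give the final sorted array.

Merge sort trace:

Split: [8, 22, 2, 21, 17, 3] -> [8, 22, 2] and [21, 17, 3]
  Split: [8, 22, 2] -> [8] and [22, 2]
    Split: [22, 2] -> [22] and [2]
    Merge: [22] + [2] -> [2, 22]
  Merge: [8] + [2, 22] -> [2, 8, 22]
  Split: [21, 17, 3] -> [21] and [17, 3]
    Split: [17, 3] -> [17] and [3]
    Merge: [17] + [3] -> [3, 17]
  Merge: [21] + [3, 17] -> [3, 17, 21]
Merge: [2, 8, 22] + [3, 17, 21] -> [2, 3, 8, 17, 21, 22]

Final sorted array: [2, 3, 8, 17, 21, 22]

The merge sort proceeds by recursively splitting the array and merging sorted halves.
After all merges, the sorted array is [2, 3, 8, 17, 21, 22].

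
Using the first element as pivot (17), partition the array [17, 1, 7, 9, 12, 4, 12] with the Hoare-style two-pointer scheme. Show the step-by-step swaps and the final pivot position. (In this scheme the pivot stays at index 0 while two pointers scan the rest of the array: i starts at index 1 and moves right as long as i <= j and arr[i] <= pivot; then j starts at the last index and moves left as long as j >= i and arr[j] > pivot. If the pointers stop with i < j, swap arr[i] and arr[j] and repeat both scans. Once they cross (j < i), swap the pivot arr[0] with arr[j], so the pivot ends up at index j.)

Hoare-style two-pointer partition with pivot = 17:

Initial array: [17, 1, 7, 9, 12, 4, 12]

Pointers start at i = 1, j = 6.
i ends at 7, j ends at 6: the pointers have crossed (j < i), so scanning stops.

Swap pivot arr[0] with arr[6] to place pivot at position 6: [12, 1, 7, 9, 12, 4, 17]
Pivot position: 6

After partitioning with pivot 17, the array becomes [12, 1, 7, 9, 12, 4, 17]. The pivot is placed at index 6. All elements to the left of the pivot are <= 17, and all elements to the right are > 17.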